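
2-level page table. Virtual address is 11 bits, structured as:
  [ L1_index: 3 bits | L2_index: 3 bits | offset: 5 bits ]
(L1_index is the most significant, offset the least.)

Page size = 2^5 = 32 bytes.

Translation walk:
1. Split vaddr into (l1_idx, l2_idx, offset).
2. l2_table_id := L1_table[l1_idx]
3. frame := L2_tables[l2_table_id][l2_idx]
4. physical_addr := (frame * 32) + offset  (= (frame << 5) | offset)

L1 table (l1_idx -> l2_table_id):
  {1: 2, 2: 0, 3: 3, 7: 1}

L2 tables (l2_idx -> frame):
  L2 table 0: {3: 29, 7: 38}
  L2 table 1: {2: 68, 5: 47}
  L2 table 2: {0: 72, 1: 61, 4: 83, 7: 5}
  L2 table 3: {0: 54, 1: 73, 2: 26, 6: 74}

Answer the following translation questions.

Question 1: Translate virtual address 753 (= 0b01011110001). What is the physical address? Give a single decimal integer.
vaddr = 753 = 0b01011110001
Split: l1_idx=2, l2_idx=7, offset=17
L1[2] = 0
L2[0][7] = 38
paddr = 38 * 32 + 17 = 1233

Answer: 1233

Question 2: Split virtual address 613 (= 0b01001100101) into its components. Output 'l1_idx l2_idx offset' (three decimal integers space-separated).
Answer: 2 3 5

Derivation:
vaddr = 613 = 0b01001100101
  top 3 bits -> l1_idx = 2
  next 3 bits -> l2_idx = 3
  bottom 5 bits -> offset = 5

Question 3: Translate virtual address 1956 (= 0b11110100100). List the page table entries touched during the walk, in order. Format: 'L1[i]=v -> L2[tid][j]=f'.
vaddr = 1956 = 0b11110100100
Split: l1_idx=7, l2_idx=5, offset=4

Answer: L1[7]=1 -> L2[1][5]=47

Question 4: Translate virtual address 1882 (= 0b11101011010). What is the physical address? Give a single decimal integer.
vaddr = 1882 = 0b11101011010
Split: l1_idx=7, l2_idx=2, offset=26
L1[7] = 1
L2[1][2] = 68
paddr = 68 * 32 + 26 = 2202

Answer: 2202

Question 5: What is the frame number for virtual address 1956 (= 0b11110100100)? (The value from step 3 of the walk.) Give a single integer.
vaddr = 1956: l1_idx=7, l2_idx=5
L1[7] = 1; L2[1][5] = 47

Answer: 47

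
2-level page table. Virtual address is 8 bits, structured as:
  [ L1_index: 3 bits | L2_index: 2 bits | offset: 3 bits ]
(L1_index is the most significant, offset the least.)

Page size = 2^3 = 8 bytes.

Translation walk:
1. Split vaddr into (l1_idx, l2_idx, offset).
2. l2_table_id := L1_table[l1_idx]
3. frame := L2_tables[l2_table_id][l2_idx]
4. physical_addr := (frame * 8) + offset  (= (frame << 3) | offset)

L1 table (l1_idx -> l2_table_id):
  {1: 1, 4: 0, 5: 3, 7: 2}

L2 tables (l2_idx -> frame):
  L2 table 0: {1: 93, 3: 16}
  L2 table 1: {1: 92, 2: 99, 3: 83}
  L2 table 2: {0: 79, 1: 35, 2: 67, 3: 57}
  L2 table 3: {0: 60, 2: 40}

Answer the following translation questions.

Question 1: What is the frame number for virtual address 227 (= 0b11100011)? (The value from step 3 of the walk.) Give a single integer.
vaddr = 227: l1_idx=7, l2_idx=0
L1[7] = 2; L2[2][0] = 79

Answer: 79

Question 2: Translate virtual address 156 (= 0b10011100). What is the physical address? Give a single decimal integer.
Answer: 132

Derivation:
vaddr = 156 = 0b10011100
Split: l1_idx=4, l2_idx=3, offset=4
L1[4] = 0
L2[0][3] = 16
paddr = 16 * 8 + 4 = 132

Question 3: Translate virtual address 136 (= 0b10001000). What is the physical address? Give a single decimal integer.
vaddr = 136 = 0b10001000
Split: l1_idx=4, l2_idx=1, offset=0
L1[4] = 0
L2[0][1] = 93
paddr = 93 * 8 + 0 = 744

Answer: 744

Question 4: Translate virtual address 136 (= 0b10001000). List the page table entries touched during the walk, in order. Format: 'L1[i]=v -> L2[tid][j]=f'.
vaddr = 136 = 0b10001000
Split: l1_idx=4, l2_idx=1, offset=0

Answer: L1[4]=0 -> L2[0][1]=93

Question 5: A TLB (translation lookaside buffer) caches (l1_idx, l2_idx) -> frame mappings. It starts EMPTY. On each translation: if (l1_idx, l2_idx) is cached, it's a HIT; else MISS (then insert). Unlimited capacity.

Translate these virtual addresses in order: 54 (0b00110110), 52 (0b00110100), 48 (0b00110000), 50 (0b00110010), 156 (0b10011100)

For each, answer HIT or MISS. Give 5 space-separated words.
vaddr=54: (1,2) not in TLB -> MISS, insert
vaddr=52: (1,2) in TLB -> HIT
vaddr=48: (1,2) in TLB -> HIT
vaddr=50: (1,2) in TLB -> HIT
vaddr=156: (4,3) not in TLB -> MISS, insert

Answer: MISS HIT HIT HIT MISS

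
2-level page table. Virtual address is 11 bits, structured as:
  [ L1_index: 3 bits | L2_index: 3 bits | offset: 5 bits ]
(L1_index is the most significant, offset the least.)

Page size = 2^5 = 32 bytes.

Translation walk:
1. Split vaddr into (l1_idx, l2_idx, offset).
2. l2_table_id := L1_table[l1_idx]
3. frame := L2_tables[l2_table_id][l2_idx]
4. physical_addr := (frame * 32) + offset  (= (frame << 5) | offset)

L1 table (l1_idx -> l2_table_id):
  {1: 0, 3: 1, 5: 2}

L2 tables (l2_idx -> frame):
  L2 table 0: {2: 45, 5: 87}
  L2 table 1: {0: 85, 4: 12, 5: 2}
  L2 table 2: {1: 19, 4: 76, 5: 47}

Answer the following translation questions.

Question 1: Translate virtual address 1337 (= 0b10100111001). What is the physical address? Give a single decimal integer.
Answer: 633

Derivation:
vaddr = 1337 = 0b10100111001
Split: l1_idx=5, l2_idx=1, offset=25
L1[5] = 2
L2[2][1] = 19
paddr = 19 * 32 + 25 = 633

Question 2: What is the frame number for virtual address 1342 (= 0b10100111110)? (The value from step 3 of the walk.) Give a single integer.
vaddr = 1342: l1_idx=5, l2_idx=1
L1[5] = 2; L2[2][1] = 19

Answer: 19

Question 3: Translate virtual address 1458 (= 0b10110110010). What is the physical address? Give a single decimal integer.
vaddr = 1458 = 0b10110110010
Split: l1_idx=5, l2_idx=5, offset=18
L1[5] = 2
L2[2][5] = 47
paddr = 47 * 32 + 18 = 1522

Answer: 1522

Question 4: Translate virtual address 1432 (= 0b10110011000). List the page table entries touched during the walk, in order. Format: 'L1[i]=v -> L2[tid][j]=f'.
Answer: L1[5]=2 -> L2[2][4]=76

Derivation:
vaddr = 1432 = 0b10110011000
Split: l1_idx=5, l2_idx=4, offset=24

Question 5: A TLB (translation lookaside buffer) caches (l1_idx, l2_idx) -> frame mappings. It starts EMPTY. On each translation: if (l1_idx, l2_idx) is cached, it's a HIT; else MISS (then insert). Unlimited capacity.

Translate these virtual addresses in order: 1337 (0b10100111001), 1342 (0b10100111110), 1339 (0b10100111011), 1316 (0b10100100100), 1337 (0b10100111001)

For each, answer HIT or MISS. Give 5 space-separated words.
vaddr=1337: (5,1) not in TLB -> MISS, insert
vaddr=1342: (5,1) in TLB -> HIT
vaddr=1339: (5,1) in TLB -> HIT
vaddr=1316: (5,1) in TLB -> HIT
vaddr=1337: (5,1) in TLB -> HIT

Answer: MISS HIT HIT HIT HIT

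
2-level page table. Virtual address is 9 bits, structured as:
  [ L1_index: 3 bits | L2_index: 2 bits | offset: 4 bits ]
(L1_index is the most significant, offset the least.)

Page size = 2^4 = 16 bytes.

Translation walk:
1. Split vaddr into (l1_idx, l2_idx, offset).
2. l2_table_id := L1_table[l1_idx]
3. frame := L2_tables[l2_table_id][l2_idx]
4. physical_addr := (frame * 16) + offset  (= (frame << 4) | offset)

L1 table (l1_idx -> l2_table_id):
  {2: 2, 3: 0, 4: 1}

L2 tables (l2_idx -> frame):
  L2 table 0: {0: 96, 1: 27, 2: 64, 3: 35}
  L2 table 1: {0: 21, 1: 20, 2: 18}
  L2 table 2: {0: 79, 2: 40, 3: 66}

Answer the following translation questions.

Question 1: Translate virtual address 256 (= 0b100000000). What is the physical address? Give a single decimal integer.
vaddr = 256 = 0b100000000
Split: l1_idx=4, l2_idx=0, offset=0
L1[4] = 1
L2[1][0] = 21
paddr = 21 * 16 + 0 = 336

Answer: 336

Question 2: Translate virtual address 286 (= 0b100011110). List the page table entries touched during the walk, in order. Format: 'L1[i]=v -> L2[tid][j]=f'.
vaddr = 286 = 0b100011110
Split: l1_idx=4, l2_idx=1, offset=14

Answer: L1[4]=1 -> L2[1][1]=20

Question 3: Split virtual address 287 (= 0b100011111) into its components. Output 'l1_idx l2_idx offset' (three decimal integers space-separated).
Answer: 4 1 15

Derivation:
vaddr = 287 = 0b100011111
  top 3 bits -> l1_idx = 4
  next 2 bits -> l2_idx = 1
  bottom 4 bits -> offset = 15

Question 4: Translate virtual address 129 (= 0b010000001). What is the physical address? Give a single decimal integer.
Answer: 1265

Derivation:
vaddr = 129 = 0b010000001
Split: l1_idx=2, l2_idx=0, offset=1
L1[2] = 2
L2[2][0] = 79
paddr = 79 * 16 + 1 = 1265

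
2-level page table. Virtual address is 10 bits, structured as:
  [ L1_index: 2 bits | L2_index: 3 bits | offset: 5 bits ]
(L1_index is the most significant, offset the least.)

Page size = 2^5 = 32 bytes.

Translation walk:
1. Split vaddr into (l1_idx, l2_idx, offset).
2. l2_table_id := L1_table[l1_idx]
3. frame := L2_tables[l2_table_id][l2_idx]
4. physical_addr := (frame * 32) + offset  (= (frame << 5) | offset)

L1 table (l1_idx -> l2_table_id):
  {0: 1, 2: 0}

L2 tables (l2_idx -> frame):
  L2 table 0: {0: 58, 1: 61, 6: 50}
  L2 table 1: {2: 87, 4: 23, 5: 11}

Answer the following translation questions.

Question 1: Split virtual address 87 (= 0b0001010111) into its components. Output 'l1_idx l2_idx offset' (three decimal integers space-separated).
Answer: 0 2 23

Derivation:
vaddr = 87 = 0b0001010111
  top 2 bits -> l1_idx = 0
  next 3 bits -> l2_idx = 2
  bottom 5 bits -> offset = 23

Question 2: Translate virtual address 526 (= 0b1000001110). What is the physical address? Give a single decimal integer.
Answer: 1870

Derivation:
vaddr = 526 = 0b1000001110
Split: l1_idx=2, l2_idx=0, offset=14
L1[2] = 0
L2[0][0] = 58
paddr = 58 * 32 + 14 = 1870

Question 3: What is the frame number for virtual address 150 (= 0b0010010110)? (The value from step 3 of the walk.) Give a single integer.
vaddr = 150: l1_idx=0, l2_idx=4
L1[0] = 1; L2[1][4] = 23

Answer: 23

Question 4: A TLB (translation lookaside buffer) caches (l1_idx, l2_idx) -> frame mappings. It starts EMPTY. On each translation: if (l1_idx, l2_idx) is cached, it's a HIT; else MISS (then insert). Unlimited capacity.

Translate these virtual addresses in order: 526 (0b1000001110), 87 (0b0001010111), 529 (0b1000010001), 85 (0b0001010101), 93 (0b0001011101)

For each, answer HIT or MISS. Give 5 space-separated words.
Answer: MISS MISS HIT HIT HIT

Derivation:
vaddr=526: (2,0) not in TLB -> MISS, insert
vaddr=87: (0,2) not in TLB -> MISS, insert
vaddr=529: (2,0) in TLB -> HIT
vaddr=85: (0,2) in TLB -> HIT
vaddr=93: (0,2) in TLB -> HIT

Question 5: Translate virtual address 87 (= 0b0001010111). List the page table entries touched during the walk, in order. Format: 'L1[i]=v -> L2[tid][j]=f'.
Answer: L1[0]=1 -> L2[1][2]=87

Derivation:
vaddr = 87 = 0b0001010111
Split: l1_idx=0, l2_idx=2, offset=23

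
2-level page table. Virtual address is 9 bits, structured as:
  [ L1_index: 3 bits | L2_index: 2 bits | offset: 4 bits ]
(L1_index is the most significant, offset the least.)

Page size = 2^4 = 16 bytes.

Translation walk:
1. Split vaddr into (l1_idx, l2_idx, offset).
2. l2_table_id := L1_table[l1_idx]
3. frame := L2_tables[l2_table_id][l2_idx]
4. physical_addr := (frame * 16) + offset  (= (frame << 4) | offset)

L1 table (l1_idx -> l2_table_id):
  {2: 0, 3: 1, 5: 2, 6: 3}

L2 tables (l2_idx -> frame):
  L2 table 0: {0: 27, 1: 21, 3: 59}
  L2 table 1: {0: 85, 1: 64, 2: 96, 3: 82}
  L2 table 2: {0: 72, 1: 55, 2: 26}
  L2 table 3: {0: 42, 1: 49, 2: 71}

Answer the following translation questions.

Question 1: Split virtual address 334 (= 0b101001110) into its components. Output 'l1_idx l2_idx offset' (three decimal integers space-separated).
vaddr = 334 = 0b101001110
  top 3 bits -> l1_idx = 5
  next 2 bits -> l2_idx = 0
  bottom 4 bits -> offset = 14

Answer: 5 0 14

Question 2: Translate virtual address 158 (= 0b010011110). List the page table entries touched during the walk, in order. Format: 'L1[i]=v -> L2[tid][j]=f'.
Answer: L1[2]=0 -> L2[0][1]=21

Derivation:
vaddr = 158 = 0b010011110
Split: l1_idx=2, l2_idx=1, offset=14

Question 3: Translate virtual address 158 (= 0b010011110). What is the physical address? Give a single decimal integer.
vaddr = 158 = 0b010011110
Split: l1_idx=2, l2_idx=1, offset=14
L1[2] = 0
L2[0][1] = 21
paddr = 21 * 16 + 14 = 350

Answer: 350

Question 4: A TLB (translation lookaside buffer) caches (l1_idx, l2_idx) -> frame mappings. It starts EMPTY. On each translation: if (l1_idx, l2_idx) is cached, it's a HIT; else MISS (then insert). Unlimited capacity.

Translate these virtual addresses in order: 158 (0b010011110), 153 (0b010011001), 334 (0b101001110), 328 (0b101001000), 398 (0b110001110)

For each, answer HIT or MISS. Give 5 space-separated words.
Answer: MISS HIT MISS HIT MISS

Derivation:
vaddr=158: (2,1) not in TLB -> MISS, insert
vaddr=153: (2,1) in TLB -> HIT
vaddr=334: (5,0) not in TLB -> MISS, insert
vaddr=328: (5,0) in TLB -> HIT
vaddr=398: (6,0) not in TLB -> MISS, insert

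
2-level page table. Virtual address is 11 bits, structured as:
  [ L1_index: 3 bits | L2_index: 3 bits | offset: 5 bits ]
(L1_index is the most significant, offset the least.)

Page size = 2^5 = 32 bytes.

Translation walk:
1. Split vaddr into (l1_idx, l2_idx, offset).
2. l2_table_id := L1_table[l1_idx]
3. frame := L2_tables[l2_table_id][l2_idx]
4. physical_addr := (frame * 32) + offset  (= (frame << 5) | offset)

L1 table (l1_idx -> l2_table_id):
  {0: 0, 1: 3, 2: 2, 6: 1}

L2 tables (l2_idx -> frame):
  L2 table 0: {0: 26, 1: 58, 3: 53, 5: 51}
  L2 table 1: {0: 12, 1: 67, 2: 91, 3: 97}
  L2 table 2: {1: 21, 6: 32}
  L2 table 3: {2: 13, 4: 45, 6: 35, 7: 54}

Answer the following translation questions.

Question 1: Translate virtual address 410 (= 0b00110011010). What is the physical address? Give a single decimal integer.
Answer: 1466

Derivation:
vaddr = 410 = 0b00110011010
Split: l1_idx=1, l2_idx=4, offset=26
L1[1] = 3
L2[3][4] = 45
paddr = 45 * 32 + 26 = 1466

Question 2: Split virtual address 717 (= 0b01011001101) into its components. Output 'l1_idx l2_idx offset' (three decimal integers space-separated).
vaddr = 717 = 0b01011001101
  top 3 bits -> l1_idx = 2
  next 3 bits -> l2_idx = 6
  bottom 5 bits -> offset = 13

Answer: 2 6 13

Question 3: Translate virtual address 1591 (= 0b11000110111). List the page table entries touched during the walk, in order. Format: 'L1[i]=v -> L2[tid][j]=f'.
Answer: L1[6]=1 -> L2[1][1]=67

Derivation:
vaddr = 1591 = 0b11000110111
Split: l1_idx=6, l2_idx=1, offset=23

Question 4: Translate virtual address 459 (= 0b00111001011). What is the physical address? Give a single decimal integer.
Answer: 1131

Derivation:
vaddr = 459 = 0b00111001011
Split: l1_idx=1, l2_idx=6, offset=11
L1[1] = 3
L2[3][6] = 35
paddr = 35 * 32 + 11 = 1131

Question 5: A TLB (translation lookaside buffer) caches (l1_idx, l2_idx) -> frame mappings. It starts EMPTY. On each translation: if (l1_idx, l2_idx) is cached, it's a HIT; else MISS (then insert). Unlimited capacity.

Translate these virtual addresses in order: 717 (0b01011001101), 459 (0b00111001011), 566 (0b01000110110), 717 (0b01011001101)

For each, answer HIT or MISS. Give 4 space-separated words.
vaddr=717: (2,6) not in TLB -> MISS, insert
vaddr=459: (1,6) not in TLB -> MISS, insert
vaddr=566: (2,1) not in TLB -> MISS, insert
vaddr=717: (2,6) in TLB -> HIT

Answer: MISS MISS MISS HIT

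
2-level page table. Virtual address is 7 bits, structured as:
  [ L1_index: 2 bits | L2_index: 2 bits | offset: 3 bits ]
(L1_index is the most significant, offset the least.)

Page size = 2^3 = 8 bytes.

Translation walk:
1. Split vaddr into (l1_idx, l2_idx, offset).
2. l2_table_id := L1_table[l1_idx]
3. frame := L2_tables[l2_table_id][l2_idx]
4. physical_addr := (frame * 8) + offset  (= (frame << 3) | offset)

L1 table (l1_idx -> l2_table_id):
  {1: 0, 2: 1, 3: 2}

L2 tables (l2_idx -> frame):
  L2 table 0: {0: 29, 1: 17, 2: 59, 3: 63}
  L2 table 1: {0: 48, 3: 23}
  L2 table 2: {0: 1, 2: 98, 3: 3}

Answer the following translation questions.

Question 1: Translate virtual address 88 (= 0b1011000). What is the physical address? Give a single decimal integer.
vaddr = 88 = 0b1011000
Split: l1_idx=2, l2_idx=3, offset=0
L1[2] = 1
L2[1][3] = 23
paddr = 23 * 8 + 0 = 184

Answer: 184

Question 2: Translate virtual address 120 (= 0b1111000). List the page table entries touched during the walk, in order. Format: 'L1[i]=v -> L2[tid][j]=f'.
vaddr = 120 = 0b1111000
Split: l1_idx=3, l2_idx=3, offset=0

Answer: L1[3]=2 -> L2[2][3]=3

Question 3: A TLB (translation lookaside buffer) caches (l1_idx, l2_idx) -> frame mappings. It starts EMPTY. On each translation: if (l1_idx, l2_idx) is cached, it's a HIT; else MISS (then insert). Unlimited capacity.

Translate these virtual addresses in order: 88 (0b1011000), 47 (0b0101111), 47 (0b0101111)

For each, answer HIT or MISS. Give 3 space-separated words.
Answer: MISS MISS HIT

Derivation:
vaddr=88: (2,3) not in TLB -> MISS, insert
vaddr=47: (1,1) not in TLB -> MISS, insert
vaddr=47: (1,1) in TLB -> HIT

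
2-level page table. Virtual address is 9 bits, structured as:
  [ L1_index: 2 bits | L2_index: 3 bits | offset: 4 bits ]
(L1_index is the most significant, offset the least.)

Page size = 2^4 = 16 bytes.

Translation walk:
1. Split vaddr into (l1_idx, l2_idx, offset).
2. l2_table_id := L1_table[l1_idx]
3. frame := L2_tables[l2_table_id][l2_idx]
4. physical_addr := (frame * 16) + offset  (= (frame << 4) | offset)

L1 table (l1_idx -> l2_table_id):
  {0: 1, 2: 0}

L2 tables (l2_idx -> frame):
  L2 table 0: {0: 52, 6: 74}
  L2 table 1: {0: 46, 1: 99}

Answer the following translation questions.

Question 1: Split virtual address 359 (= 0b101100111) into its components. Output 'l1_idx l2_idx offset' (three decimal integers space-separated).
Answer: 2 6 7

Derivation:
vaddr = 359 = 0b101100111
  top 2 bits -> l1_idx = 2
  next 3 bits -> l2_idx = 6
  bottom 4 bits -> offset = 7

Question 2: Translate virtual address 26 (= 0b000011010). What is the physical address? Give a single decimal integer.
vaddr = 26 = 0b000011010
Split: l1_idx=0, l2_idx=1, offset=10
L1[0] = 1
L2[1][1] = 99
paddr = 99 * 16 + 10 = 1594

Answer: 1594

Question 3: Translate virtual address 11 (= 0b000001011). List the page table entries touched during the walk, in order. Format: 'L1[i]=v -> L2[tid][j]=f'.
vaddr = 11 = 0b000001011
Split: l1_idx=0, l2_idx=0, offset=11

Answer: L1[0]=1 -> L2[1][0]=46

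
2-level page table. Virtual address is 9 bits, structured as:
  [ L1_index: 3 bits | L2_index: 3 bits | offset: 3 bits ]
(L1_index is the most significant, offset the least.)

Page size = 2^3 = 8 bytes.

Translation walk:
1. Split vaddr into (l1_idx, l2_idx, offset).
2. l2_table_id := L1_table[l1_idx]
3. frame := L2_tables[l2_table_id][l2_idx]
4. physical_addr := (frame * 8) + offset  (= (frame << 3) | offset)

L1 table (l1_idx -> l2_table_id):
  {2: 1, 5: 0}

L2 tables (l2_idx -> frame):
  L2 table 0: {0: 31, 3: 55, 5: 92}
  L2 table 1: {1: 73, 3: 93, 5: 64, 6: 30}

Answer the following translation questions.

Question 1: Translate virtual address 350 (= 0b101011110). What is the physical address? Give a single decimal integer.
vaddr = 350 = 0b101011110
Split: l1_idx=5, l2_idx=3, offset=6
L1[5] = 0
L2[0][3] = 55
paddr = 55 * 8 + 6 = 446

Answer: 446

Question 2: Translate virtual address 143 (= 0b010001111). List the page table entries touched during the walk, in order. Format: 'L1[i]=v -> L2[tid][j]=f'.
Answer: L1[2]=1 -> L2[1][1]=73

Derivation:
vaddr = 143 = 0b010001111
Split: l1_idx=2, l2_idx=1, offset=7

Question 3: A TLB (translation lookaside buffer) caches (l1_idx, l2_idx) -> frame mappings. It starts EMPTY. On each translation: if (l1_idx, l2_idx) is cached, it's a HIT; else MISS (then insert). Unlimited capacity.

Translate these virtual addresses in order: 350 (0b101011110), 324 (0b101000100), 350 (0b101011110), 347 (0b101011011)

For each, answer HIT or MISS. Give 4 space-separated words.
Answer: MISS MISS HIT HIT

Derivation:
vaddr=350: (5,3) not in TLB -> MISS, insert
vaddr=324: (5,0) not in TLB -> MISS, insert
vaddr=350: (5,3) in TLB -> HIT
vaddr=347: (5,3) in TLB -> HIT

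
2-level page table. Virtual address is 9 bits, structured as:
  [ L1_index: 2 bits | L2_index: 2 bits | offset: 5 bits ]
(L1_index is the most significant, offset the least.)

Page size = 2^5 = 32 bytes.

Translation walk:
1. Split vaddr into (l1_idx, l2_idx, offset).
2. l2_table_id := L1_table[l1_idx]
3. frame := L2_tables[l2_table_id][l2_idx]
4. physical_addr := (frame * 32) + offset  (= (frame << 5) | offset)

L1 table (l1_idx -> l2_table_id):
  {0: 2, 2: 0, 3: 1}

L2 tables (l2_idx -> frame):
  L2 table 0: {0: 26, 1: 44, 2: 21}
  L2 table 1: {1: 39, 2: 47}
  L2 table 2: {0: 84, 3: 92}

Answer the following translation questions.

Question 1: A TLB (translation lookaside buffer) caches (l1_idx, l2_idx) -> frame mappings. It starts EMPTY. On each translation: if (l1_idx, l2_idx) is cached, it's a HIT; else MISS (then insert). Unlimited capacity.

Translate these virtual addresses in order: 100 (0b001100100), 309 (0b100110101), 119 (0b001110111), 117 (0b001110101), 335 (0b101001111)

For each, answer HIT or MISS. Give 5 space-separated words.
vaddr=100: (0,3) not in TLB -> MISS, insert
vaddr=309: (2,1) not in TLB -> MISS, insert
vaddr=119: (0,3) in TLB -> HIT
vaddr=117: (0,3) in TLB -> HIT
vaddr=335: (2,2) not in TLB -> MISS, insert

Answer: MISS MISS HIT HIT MISS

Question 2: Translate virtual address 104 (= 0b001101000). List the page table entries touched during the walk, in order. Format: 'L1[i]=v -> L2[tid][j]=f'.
vaddr = 104 = 0b001101000
Split: l1_idx=0, l2_idx=3, offset=8

Answer: L1[0]=2 -> L2[2][3]=92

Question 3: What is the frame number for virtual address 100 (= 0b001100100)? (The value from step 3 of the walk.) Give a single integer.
Answer: 92

Derivation:
vaddr = 100: l1_idx=0, l2_idx=3
L1[0] = 2; L2[2][3] = 92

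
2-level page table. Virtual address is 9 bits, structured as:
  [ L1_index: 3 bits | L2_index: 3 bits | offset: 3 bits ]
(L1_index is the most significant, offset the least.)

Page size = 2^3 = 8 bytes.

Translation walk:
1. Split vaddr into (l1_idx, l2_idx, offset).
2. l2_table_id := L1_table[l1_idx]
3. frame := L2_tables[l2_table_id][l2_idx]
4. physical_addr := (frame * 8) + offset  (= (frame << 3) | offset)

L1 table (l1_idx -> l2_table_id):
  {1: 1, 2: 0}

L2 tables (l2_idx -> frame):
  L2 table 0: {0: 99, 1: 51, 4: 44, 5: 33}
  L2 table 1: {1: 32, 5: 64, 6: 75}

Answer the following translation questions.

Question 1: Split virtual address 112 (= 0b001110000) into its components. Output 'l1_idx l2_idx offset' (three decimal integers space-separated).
vaddr = 112 = 0b001110000
  top 3 bits -> l1_idx = 1
  next 3 bits -> l2_idx = 6
  bottom 3 bits -> offset = 0

Answer: 1 6 0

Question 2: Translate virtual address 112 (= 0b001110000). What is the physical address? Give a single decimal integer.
Answer: 600

Derivation:
vaddr = 112 = 0b001110000
Split: l1_idx=1, l2_idx=6, offset=0
L1[1] = 1
L2[1][6] = 75
paddr = 75 * 8 + 0 = 600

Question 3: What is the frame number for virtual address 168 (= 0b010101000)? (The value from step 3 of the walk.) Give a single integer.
Answer: 33

Derivation:
vaddr = 168: l1_idx=2, l2_idx=5
L1[2] = 0; L2[0][5] = 33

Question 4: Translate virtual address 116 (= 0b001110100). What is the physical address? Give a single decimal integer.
vaddr = 116 = 0b001110100
Split: l1_idx=1, l2_idx=6, offset=4
L1[1] = 1
L2[1][6] = 75
paddr = 75 * 8 + 4 = 604

Answer: 604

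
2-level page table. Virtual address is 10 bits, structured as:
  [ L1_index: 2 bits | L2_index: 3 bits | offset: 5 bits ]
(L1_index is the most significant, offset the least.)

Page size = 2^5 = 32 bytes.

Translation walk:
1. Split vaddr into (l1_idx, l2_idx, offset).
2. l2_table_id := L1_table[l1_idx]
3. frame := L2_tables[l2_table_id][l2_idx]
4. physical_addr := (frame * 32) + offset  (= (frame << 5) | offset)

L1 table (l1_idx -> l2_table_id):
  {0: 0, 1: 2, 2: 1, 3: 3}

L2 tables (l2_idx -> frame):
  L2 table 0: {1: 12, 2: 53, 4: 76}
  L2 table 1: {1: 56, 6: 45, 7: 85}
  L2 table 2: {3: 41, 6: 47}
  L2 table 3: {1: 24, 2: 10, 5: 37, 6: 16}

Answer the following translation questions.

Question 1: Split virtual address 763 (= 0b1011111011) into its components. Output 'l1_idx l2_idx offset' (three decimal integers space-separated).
vaddr = 763 = 0b1011111011
  top 2 bits -> l1_idx = 2
  next 3 bits -> l2_idx = 7
  bottom 5 bits -> offset = 27

Answer: 2 7 27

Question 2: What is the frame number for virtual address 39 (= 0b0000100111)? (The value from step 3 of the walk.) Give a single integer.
vaddr = 39: l1_idx=0, l2_idx=1
L1[0] = 0; L2[0][1] = 12

Answer: 12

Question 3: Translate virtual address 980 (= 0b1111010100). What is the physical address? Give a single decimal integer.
Answer: 532

Derivation:
vaddr = 980 = 0b1111010100
Split: l1_idx=3, l2_idx=6, offset=20
L1[3] = 3
L2[3][6] = 16
paddr = 16 * 32 + 20 = 532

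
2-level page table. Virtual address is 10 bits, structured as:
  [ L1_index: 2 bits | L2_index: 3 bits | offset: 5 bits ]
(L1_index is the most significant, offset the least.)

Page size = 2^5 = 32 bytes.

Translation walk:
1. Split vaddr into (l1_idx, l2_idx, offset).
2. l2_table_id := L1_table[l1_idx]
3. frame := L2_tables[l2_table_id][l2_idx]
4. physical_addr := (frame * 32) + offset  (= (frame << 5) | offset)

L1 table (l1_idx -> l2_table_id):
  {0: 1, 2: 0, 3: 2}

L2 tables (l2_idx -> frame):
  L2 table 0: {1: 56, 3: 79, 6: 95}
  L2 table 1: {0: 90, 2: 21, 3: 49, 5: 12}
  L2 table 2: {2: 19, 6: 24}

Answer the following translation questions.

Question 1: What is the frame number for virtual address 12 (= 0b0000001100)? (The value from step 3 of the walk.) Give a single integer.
Answer: 90

Derivation:
vaddr = 12: l1_idx=0, l2_idx=0
L1[0] = 1; L2[1][0] = 90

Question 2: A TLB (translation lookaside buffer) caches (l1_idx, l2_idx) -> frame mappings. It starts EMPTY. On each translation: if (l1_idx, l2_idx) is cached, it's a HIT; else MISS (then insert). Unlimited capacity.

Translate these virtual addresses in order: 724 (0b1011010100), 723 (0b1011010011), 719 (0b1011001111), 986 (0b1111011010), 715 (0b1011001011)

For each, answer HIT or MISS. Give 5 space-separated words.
Answer: MISS HIT HIT MISS HIT

Derivation:
vaddr=724: (2,6) not in TLB -> MISS, insert
vaddr=723: (2,6) in TLB -> HIT
vaddr=719: (2,6) in TLB -> HIT
vaddr=986: (3,6) not in TLB -> MISS, insert
vaddr=715: (2,6) in TLB -> HIT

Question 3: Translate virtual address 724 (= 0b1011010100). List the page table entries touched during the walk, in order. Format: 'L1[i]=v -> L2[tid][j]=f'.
Answer: L1[2]=0 -> L2[0][6]=95

Derivation:
vaddr = 724 = 0b1011010100
Split: l1_idx=2, l2_idx=6, offset=20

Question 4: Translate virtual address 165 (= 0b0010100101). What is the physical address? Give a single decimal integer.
Answer: 389

Derivation:
vaddr = 165 = 0b0010100101
Split: l1_idx=0, l2_idx=5, offset=5
L1[0] = 1
L2[1][5] = 12
paddr = 12 * 32 + 5 = 389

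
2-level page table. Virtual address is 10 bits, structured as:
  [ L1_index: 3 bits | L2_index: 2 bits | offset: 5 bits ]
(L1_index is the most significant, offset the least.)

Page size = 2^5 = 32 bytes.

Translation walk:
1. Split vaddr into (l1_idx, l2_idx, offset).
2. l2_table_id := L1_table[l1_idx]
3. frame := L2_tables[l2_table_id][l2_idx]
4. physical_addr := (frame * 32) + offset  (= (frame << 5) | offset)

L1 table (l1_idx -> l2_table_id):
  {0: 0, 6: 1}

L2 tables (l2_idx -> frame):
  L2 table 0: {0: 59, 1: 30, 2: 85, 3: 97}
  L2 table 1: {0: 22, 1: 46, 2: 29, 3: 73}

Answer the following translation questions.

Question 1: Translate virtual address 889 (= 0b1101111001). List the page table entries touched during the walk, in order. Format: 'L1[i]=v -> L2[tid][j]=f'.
Answer: L1[6]=1 -> L2[1][3]=73

Derivation:
vaddr = 889 = 0b1101111001
Split: l1_idx=6, l2_idx=3, offset=25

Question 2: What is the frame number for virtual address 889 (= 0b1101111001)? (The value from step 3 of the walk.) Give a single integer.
vaddr = 889: l1_idx=6, l2_idx=3
L1[6] = 1; L2[1][3] = 73

Answer: 73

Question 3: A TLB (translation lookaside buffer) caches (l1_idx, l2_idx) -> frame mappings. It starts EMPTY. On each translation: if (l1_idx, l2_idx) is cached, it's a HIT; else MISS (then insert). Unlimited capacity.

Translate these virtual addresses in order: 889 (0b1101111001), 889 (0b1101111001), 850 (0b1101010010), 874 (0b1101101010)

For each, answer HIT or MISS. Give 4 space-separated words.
Answer: MISS HIT MISS HIT

Derivation:
vaddr=889: (6,3) not in TLB -> MISS, insert
vaddr=889: (6,3) in TLB -> HIT
vaddr=850: (6,2) not in TLB -> MISS, insert
vaddr=874: (6,3) in TLB -> HIT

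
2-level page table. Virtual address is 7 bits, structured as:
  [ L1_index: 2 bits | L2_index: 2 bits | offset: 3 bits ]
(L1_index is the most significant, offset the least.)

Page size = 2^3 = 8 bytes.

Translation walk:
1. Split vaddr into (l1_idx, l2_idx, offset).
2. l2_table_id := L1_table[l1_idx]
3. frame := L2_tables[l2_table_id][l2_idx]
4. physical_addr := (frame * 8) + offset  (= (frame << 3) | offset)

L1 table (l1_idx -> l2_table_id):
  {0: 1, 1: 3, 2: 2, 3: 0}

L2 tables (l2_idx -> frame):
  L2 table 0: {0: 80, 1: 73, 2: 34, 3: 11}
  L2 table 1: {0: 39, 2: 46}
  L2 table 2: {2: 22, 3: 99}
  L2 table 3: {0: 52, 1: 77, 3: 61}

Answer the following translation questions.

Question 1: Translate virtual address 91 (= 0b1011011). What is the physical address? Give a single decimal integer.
vaddr = 91 = 0b1011011
Split: l1_idx=2, l2_idx=3, offset=3
L1[2] = 2
L2[2][3] = 99
paddr = 99 * 8 + 3 = 795

Answer: 795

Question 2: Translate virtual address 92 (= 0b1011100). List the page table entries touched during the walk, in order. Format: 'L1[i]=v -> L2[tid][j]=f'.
Answer: L1[2]=2 -> L2[2][3]=99

Derivation:
vaddr = 92 = 0b1011100
Split: l1_idx=2, l2_idx=3, offset=4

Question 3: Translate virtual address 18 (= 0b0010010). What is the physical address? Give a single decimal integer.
vaddr = 18 = 0b0010010
Split: l1_idx=0, l2_idx=2, offset=2
L1[0] = 1
L2[1][2] = 46
paddr = 46 * 8 + 2 = 370

Answer: 370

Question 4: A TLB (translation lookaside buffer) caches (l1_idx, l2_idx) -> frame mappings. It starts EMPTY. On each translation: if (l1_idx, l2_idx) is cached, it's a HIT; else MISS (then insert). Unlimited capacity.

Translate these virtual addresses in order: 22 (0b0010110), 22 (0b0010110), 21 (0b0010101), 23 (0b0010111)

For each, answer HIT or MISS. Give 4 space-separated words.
Answer: MISS HIT HIT HIT

Derivation:
vaddr=22: (0,2) not in TLB -> MISS, insert
vaddr=22: (0,2) in TLB -> HIT
vaddr=21: (0,2) in TLB -> HIT
vaddr=23: (0,2) in TLB -> HIT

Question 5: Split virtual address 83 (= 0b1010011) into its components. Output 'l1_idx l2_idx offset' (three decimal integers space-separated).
vaddr = 83 = 0b1010011
  top 2 bits -> l1_idx = 2
  next 2 bits -> l2_idx = 2
  bottom 3 bits -> offset = 3

Answer: 2 2 3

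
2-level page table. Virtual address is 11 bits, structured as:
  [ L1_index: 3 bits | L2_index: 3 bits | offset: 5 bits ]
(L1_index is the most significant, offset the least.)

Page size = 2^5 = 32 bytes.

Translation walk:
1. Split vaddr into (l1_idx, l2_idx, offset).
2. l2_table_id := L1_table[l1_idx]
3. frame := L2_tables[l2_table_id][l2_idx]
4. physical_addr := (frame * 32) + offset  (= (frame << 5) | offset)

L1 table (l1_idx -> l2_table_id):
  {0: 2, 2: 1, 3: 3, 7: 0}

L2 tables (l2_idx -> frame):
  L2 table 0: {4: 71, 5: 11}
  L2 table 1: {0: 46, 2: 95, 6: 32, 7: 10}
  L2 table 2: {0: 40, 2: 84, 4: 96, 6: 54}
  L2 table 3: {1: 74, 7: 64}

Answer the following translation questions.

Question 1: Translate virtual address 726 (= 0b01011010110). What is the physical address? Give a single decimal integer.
Answer: 1046

Derivation:
vaddr = 726 = 0b01011010110
Split: l1_idx=2, l2_idx=6, offset=22
L1[2] = 1
L2[1][6] = 32
paddr = 32 * 32 + 22 = 1046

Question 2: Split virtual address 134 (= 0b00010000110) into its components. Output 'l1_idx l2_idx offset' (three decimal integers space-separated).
vaddr = 134 = 0b00010000110
  top 3 bits -> l1_idx = 0
  next 3 bits -> l2_idx = 4
  bottom 5 bits -> offset = 6

Answer: 0 4 6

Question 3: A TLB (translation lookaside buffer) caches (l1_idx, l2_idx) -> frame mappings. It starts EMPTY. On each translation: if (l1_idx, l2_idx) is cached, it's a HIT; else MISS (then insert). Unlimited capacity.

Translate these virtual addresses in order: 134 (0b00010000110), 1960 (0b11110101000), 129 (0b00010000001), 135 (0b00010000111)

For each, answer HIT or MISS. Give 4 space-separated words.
Answer: MISS MISS HIT HIT

Derivation:
vaddr=134: (0,4) not in TLB -> MISS, insert
vaddr=1960: (7,5) not in TLB -> MISS, insert
vaddr=129: (0,4) in TLB -> HIT
vaddr=135: (0,4) in TLB -> HIT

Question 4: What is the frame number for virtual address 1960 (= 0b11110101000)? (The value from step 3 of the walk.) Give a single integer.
vaddr = 1960: l1_idx=7, l2_idx=5
L1[7] = 0; L2[0][5] = 11

Answer: 11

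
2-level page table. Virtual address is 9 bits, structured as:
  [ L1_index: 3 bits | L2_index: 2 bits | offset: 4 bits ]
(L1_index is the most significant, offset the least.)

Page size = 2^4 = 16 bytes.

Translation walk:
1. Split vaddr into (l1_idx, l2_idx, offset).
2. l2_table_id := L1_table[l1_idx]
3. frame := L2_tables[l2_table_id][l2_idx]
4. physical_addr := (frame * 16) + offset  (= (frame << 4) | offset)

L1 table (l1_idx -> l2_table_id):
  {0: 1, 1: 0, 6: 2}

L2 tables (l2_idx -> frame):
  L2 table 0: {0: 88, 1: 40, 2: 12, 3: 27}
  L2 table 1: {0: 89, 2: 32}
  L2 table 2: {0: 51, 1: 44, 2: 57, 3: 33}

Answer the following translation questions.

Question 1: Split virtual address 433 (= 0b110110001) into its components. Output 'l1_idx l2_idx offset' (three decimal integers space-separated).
vaddr = 433 = 0b110110001
  top 3 bits -> l1_idx = 6
  next 2 bits -> l2_idx = 3
  bottom 4 bits -> offset = 1

Answer: 6 3 1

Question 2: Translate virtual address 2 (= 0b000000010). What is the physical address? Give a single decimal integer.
vaddr = 2 = 0b000000010
Split: l1_idx=0, l2_idx=0, offset=2
L1[0] = 1
L2[1][0] = 89
paddr = 89 * 16 + 2 = 1426

Answer: 1426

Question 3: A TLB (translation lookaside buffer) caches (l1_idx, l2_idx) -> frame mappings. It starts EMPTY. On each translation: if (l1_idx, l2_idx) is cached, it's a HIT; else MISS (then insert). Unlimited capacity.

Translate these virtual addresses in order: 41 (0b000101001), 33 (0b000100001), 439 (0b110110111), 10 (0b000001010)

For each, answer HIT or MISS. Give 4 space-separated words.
Answer: MISS HIT MISS MISS

Derivation:
vaddr=41: (0,2) not in TLB -> MISS, insert
vaddr=33: (0,2) in TLB -> HIT
vaddr=439: (6,3) not in TLB -> MISS, insert
vaddr=10: (0,0) not in TLB -> MISS, insert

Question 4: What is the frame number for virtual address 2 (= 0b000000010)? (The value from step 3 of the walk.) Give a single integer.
Answer: 89

Derivation:
vaddr = 2: l1_idx=0, l2_idx=0
L1[0] = 1; L2[1][0] = 89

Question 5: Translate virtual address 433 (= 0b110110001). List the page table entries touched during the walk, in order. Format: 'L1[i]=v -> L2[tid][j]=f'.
Answer: L1[6]=2 -> L2[2][3]=33

Derivation:
vaddr = 433 = 0b110110001
Split: l1_idx=6, l2_idx=3, offset=1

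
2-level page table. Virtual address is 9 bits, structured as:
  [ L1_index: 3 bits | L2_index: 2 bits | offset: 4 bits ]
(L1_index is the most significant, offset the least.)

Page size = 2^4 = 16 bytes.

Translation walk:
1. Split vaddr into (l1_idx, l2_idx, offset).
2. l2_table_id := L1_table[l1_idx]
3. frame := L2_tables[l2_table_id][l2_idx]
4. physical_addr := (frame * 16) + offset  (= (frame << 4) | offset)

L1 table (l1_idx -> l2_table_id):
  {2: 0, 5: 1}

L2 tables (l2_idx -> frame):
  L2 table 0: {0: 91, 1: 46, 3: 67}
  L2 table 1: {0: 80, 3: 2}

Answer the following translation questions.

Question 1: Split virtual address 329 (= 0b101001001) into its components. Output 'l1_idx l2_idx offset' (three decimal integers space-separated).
Answer: 5 0 9

Derivation:
vaddr = 329 = 0b101001001
  top 3 bits -> l1_idx = 5
  next 2 bits -> l2_idx = 0
  bottom 4 bits -> offset = 9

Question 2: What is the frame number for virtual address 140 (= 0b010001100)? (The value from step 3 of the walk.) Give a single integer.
vaddr = 140: l1_idx=2, l2_idx=0
L1[2] = 0; L2[0][0] = 91

Answer: 91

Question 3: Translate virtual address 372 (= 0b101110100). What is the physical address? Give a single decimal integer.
Answer: 36

Derivation:
vaddr = 372 = 0b101110100
Split: l1_idx=5, l2_idx=3, offset=4
L1[5] = 1
L2[1][3] = 2
paddr = 2 * 16 + 4 = 36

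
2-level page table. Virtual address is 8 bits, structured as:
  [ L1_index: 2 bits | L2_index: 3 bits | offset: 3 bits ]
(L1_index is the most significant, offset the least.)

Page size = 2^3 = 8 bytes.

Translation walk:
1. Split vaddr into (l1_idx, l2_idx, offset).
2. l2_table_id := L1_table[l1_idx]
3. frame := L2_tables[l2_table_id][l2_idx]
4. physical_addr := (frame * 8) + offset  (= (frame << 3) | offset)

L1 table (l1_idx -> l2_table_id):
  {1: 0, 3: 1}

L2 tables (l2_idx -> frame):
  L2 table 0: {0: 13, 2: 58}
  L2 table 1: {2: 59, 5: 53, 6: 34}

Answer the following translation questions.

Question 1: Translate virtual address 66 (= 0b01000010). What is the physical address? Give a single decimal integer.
Answer: 106

Derivation:
vaddr = 66 = 0b01000010
Split: l1_idx=1, l2_idx=0, offset=2
L1[1] = 0
L2[0][0] = 13
paddr = 13 * 8 + 2 = 106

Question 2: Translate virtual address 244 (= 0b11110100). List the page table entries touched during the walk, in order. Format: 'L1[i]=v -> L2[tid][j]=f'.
Answer: L1[3]=1 -> L2[1][6]=34

Derivation:
vaddr = 244 = 0b11110100
Split: l1_idx=3, l2_idx=6, offset=4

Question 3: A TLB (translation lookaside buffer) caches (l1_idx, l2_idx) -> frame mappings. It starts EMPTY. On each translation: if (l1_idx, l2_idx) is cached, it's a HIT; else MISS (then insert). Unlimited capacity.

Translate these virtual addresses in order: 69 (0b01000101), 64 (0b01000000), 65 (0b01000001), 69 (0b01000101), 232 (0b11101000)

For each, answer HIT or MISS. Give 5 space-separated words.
Answer: MISS HIT HIT HIT MISS

Derivation:
vaddr=69: (1,0) not in TLB -> MISS, insert
vaddr=64: (1,0) in TLB -> HIT
vaddr=65: (1,0) in TLB -> HIT
vaddr=69: (1,0) in TLB -> HIT
vaddr=232: (3,5) not in TLB -> MISS, insert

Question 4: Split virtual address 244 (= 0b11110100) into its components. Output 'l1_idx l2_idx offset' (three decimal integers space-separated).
Answer: 3 6 4

Derivation:
vaddr = 244 = 0b11110100
  top 2 bits -> l1_idx = 3
  next 3 bits -> l2_idx = 6
  bottom 3 bits -> offset = 4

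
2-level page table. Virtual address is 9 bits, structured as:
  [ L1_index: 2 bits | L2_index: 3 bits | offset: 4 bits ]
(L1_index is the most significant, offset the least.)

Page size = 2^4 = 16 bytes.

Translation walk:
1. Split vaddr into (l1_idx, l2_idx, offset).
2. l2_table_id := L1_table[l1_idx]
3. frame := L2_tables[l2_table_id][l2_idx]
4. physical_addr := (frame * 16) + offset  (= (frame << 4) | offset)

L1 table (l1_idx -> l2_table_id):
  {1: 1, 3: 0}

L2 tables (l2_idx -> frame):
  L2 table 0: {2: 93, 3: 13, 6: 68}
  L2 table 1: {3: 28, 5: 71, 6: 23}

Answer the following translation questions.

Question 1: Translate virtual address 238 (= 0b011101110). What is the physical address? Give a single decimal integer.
Answer: 382

Derivation:
vaddr = 238 = 0b011101110
Split: l1_idx=1, l2_idx=6, offset=14
L1[1] = 1
L2[1][6] = 23
paddr = 23 * 16 + 14 = 382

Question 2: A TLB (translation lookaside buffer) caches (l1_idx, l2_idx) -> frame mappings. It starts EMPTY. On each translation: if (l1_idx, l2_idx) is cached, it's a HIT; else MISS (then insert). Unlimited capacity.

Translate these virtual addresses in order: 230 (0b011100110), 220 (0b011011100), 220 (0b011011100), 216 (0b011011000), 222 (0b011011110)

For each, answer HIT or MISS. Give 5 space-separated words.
Answer: MISS MISS HIT HIT HIT

Derivation:
vaddr=230: (1,6) not in TLB -> MISS, insert
vaddr=220: (1,5) not in TLB -> MISS, insert
vaddr=220: (1,5) in TLB -> HIT
vaddr=216: (1,5) in TLB -> HIT
vaddr=222: (1,5) in TLB -> HIT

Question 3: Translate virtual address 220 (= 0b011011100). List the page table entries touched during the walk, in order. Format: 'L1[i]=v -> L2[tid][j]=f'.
Answer: L1[1]=1 -> L2[1][5]=71

Derivation:
vaddr = 220 = 0b011011100
Split: l1_idx=1, l2_idx=5, offset=12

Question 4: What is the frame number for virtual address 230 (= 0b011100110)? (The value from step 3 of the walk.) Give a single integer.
Answer: 23

Derivation:
vaddr = 230: l1_idx=1, l2_idx=6
L1[1] = 1; L2[1][6] = 23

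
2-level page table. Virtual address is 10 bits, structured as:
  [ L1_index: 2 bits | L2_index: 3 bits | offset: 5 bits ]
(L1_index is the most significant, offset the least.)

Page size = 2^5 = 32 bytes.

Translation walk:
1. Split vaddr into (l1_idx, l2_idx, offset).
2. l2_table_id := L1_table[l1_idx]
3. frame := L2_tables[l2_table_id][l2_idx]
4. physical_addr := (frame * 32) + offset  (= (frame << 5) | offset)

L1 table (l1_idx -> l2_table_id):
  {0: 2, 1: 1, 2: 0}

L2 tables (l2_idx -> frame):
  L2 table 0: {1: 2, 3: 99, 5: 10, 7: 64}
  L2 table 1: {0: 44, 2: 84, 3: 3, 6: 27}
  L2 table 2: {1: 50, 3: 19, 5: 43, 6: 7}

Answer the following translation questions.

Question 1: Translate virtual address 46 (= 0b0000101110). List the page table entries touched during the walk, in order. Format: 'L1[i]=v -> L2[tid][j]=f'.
Answer: L1[0]=2 -> L2[2][1]=50

Derivation:
vaddr = 46 = 0b0000101110
Split: l1_idx=0, l2_idx=1, offset=14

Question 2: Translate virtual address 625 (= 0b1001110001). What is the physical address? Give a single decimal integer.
vaddr = 625 = 0b1001110001
Split: l1_idx=2, l2_idx=3, offset=17
L1[2] = 0
L2[0][3] = 99
paddr = 99 * 32 + 17 = 3185

Answer: 3185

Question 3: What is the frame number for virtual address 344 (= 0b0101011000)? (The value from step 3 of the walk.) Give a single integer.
Answer: 84

Derivation:
vaddr = 344: l1_idx=1, l2_idx=2
L1[1] = 1; L2[1][2] = 84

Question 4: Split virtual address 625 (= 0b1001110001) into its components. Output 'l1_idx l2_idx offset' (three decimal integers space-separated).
Answer: 2 3 17

Derivation:
vaddr = 625 = 0b1001110001
  top 2 bits -> l1_idx = 2
  next 3 bits -> l2_idx = 3
  bottom 5 bits -> offset = 17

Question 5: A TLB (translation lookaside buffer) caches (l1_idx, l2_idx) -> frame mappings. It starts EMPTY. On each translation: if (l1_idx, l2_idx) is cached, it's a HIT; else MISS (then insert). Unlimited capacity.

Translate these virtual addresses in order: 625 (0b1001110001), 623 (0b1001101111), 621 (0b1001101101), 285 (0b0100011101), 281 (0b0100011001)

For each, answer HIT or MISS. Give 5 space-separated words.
Answer: MISS HIT HIT MISS HIT

Derivation:
vaddr=625: (2,3) not in TLB -> MISS, insert
vaddr=623: (2,3) in TLB -> HIT
vaddr=621: (2,3) in TLB -> HIT
vaddr=285: (1,0) not in TLB -> MISS, insert
vaddr=281: (1,0) in TLB -> HIT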